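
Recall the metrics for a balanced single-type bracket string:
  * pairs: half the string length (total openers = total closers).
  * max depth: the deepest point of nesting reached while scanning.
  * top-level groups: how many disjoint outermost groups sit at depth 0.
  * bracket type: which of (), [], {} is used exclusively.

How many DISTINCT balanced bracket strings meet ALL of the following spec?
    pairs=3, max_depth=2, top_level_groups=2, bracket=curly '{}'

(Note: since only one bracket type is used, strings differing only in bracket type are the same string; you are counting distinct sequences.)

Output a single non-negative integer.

Answer: 2

Derivation:
Spec: pairs=3 depth=2 groups=2
Count(depth <= 2) = 2
Count(depth <= 1) = 0
Count(depth == 2) = 2 - 0 = 2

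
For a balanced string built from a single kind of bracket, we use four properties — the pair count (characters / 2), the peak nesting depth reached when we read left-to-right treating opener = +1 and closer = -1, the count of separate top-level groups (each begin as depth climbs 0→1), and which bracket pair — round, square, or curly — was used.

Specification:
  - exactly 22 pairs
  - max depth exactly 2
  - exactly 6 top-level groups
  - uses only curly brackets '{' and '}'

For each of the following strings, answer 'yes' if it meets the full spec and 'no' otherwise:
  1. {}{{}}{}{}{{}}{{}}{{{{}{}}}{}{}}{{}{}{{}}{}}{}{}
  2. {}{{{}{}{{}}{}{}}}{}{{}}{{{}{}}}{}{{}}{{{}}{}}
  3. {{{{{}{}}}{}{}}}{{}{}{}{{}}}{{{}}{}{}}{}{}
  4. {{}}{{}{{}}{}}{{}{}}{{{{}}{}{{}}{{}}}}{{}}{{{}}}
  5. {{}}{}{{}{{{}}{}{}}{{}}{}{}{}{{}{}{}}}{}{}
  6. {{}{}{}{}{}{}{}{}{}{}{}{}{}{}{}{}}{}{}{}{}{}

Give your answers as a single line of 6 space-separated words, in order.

Answer: no no no no no yes

Derivation:
String 1 '{}{{}}{}{}{{}}{{}}{{{{}{}}}{}{}}{{}{}{{}}{}}{}{}': depth seq [1 0 1 2 1 0 1 0 1 0 1 2 1 0 1 2 1 0 1 2 3 4 3 4 3 2 1 2 1 2 1 0 1 2 1 2 1 2 3 2 1 2 1 0 1 0 1 0]
  -> pairs=24 depth=4 groups=10 -> no
String 2 '{}{{{}{}{{}}{}{}}}{}{{}}{{{}{}}}{}{{}}{{{}}{}}': depth seq [1 0 1 2 3 2 3 2 3 4 3 2 3 2 3 2 1 0 1 0 1 2 1 0 1 2 3 2 3 2 1 0 1 0 1 2 1 0 1 2 3 2 1 2 1 0]
  -> pairs=23 depth=4 groups=8 -> no
String 3 '{{{{{}{}}}{}{}}}{{}{}{}{{}}}{{{}}{}{}}{}{}': depth seq [1 2 3 4 5 4 5 4 3 2 3 2 3 2 1 0 1 2 1 2 1 2 1 2 3 2 1 0 1 2 3 2 1 2 1 2 1 0 1 0 1 0]
  -> pairs=21 depth=5 groups=5 -> no
String 4 '{{}}{{}{{}}{}}{{}{}}{{{{}}{}{{}}{{}}}}{{}}{{{}}}': depth seq [1 2 1 0 1 2 1 2 3 2 1 2 1 0 1 2 1 2 1 0 1 2 3 4 3 2 3 2 3 4 3 2 3 4 3 2 1 0 1 2 1 0 1 2 3 2 1 0]
  -> pairs=24 depth=4 groups=6 -> no
String 5 '{{}}{}{{}{{{}}{}{}}{{}}{}{}{}{{}{}{}}}{}{}': depth seq [1 2 1 0 1 0 1 2 1 2 3 4 3 2 3 2 3 2 1 2 3 2 1 2 1 2 1 2 1 2 3 2 3 2 3 2 1 0 1 0 1 0]
  -> pairs=21 depth=4 groups=5 -> no
String 6 '{{}{}{}{}{}{}{}{}{}{}{}{}{}{}{}{}}{}{}{}{}{}': depth seq [1 2 1 2 1 2 1 2 1 2 1 2 1 2 1 2 1 2 1 2 1 2 1 2 1 2 1 2 1 2 1 2 1 0 1 0 1 0 1 0 1 0 1 0]
  -> pairs=22 depth=2 groups=6 -> yes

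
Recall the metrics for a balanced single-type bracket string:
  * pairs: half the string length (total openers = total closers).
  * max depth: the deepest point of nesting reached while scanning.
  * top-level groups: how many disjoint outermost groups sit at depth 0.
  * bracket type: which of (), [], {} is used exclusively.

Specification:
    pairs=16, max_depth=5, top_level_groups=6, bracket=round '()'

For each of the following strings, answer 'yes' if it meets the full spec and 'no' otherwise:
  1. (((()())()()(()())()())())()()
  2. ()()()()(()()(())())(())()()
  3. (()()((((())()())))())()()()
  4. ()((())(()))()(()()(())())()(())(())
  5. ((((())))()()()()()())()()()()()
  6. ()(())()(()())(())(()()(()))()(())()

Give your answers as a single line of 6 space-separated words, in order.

String 1 '(((()())()()(()())()())())()()': depth seq [1 2 3 4 3 4 3 2 3 2 3 2 3 4 3 4 3 2 3 2 3 2 1 2 1 0 1 0 1 0]
  -> pairs=15 depth=4 groups=3 -> no
String 2 '()()()()(()()(())())(())()()': depth seq [1 0 1 0 1 0 1 0 1 2 1 2 1 2 3 2 1 2 1 0 1 2 1 0 1 0 1 0]
  -> pairs=14 depth=3 groups=8 -> no
String 3 '(()()((((())()())))())()()()': depth seq [1 2 1 2 1 2 3 4 5 6 5 4 5 4 5 4 3 2 1 2 1 0 1 0 1 0 1 0]
  -> pairs=14 depth=6 groups=4 -> no
String 4 '()((())(()))()(()()(())())()(())(())': depth seq [1 0 1 2 3 2 1 2 3 2 1 0 1 0 1 2 1 2 1 2 3 2 1 2 1 0 1 0 1 2 1 0 1 2 1 0]
  -> pairs=18 depth=3 groups=7 -> no
String 5 '((((())))()()()()()())()()()()()': depth seq [1 2 3 4 5 4 3 2 1 2 1 2 1 2 1 2 1 2 1 2 1 0 1 0 1 0 1 0 1 0 1 0]
  -> pairs=16 depth=5 groups=6 -> yes
String 6 '()(())()(()())(())(()()(()))()(())()': depth seq [1 0 1 2 1 0 1 0 1 2 1 2 1 0 1 2 1 0 1 2 1 2 1 2 3 2 1 0 1 0 1 2 1 0 1 0]
  -> pairs=18 depth=3 groups=9 -> no

Answer: no no no no yes no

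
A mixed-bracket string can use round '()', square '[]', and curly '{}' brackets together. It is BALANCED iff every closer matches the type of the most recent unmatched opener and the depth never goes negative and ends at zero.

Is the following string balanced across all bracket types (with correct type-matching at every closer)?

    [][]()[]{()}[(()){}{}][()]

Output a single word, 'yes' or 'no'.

pos 0: push '['; stack = [
pos 1: ']' matches '['; pop; stack = (empty)
pos 2: push '['; stack = [
pos 3: ']' matches '['; pop; stack = (empty)
pos 4: push '('; stack = (
pos 5: ')' matches '('; pop; stack = (empty)
pos 6: push '['; stack = [
pos 7: ']' matches '['; pop; stack = (empty)
pos 8: push '{'; stack = {
pos 9: push '('; stack = {(
pos 10: ')' matches '('; pop; stack = {
pos 11: '}' matches '{'; pop; stack = (empty)
pos 12: push '['; stack = [
pos 13: push '('; stack = [(
pos 14: push '('; stack = [((
pos 15: ')' matches '('; pop; stack = [(
pos 16: ')' matches '('; pop; stack = [
pos 17: push '{'; stack = [{
pos 18: '}' matches '{'; pop; stack = [
pos 19: push '{'; stack = [{
pos 20: '}' matches '{'; pop; stack = [
pos 21: ']' matches '['; pop; stack = (empty)
pos 22: push '['; stack = [
pos 23: push '('; stack = [(
pos 24: ')' matches '('; pop; stack = [
pos 25: ']' matches '['; pop; stack = (empty)
end: stack empty → VALID
Verdict: properly nested → yes

Answer: yes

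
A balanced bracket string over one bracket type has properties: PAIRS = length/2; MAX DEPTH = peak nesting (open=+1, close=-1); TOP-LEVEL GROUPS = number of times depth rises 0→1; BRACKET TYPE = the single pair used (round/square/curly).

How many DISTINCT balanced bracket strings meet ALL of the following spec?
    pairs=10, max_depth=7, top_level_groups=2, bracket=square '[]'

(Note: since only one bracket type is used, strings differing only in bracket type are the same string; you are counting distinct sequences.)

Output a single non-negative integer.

Spec: pairs=10 depth=7 groups=2
Count(depth <= 7) = 4832
Count(depth <= 6) = 4656
Count(depth == 7) = 4832 - 4656 = 176

Answer: 176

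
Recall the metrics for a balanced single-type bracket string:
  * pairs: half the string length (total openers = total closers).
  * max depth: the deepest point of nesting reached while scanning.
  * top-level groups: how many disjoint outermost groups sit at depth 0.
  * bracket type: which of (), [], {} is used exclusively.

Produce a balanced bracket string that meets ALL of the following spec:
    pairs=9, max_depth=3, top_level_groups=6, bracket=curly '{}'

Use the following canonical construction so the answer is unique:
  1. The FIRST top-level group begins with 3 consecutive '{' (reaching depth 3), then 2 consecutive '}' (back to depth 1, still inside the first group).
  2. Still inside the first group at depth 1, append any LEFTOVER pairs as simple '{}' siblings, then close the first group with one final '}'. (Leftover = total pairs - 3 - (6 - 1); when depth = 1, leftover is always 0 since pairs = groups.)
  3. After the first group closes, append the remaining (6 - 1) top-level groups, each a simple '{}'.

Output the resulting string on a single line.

Spec: pairs=9 depth=3 groups=6
Leftover pairs = 9 - 3 - (6-1) = 1
First group: deep chain of depth 3 + 1 sibling pairs
Remaining 5 groups: simple '{}' each

Answer: {{{}}{}}{}{}{}{}{}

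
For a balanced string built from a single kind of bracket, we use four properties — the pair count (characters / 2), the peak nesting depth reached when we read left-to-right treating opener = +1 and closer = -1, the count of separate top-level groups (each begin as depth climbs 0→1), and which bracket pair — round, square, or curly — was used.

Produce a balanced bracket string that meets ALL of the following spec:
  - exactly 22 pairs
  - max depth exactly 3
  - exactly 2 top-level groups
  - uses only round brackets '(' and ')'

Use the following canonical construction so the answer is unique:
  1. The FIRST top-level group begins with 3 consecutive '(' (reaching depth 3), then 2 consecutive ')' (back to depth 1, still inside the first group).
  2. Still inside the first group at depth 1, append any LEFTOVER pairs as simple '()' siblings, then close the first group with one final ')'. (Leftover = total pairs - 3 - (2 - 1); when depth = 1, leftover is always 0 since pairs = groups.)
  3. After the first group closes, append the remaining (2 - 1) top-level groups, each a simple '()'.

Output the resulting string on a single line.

Spec: pairs=22 depth=3 groups=2
Leftover pairs = 22 - 3 - (2-1) = 18
First group: deep chain of depth 3 + 18 sibling pairs
Remaining 1 groups: simple '()' each

Answer: ((())()()()()()()()()()()()()()()()()()())()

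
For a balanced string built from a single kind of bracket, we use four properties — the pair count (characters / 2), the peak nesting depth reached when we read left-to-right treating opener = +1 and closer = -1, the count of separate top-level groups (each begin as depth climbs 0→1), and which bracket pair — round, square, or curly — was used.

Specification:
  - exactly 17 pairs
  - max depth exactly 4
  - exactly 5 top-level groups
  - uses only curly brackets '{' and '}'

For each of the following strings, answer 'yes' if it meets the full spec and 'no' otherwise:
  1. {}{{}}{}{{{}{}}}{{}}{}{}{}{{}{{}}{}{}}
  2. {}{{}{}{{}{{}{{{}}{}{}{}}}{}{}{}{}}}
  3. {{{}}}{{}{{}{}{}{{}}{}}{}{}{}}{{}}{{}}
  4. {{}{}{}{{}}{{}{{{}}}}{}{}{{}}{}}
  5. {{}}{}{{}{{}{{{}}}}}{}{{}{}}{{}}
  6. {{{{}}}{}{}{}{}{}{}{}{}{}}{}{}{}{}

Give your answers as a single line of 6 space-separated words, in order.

Answer: no no no no no yes

Derivation:
String 1 '{}{{}}{}{{{}{}}}{{}}{}{}{}{{}{{}}{}{}}': depth seq [1 0 1 2 1 0 1 0 1 2 3 2 3 2 1 0 1 2 1 0 1 0 1 0 1 0 1 2 1 2 3 2 1 2 1 2 1 0]
  -> pairs=19 depth=3 groups=9 -> no
String 2 '{}{{}{}{{}{{}{{{}}{}{}{}}}{}{}{}{}}}': depth seq [1 0 1 2 1 2 1 2 3 2 3 4 3 4 5 6 5 4 5 4 5 4 5 4 3 2 3 2 3 2 3 2 3 2 1 0]
  -> pairs=18 depth=6 groups=2 -> no
String 3 '{{{}}}{{}{{}{}{}{{}}{}}{}{}{}}{{}}{{}}': depth seq [1 2 3 2 1 0 1 2 1 2 3 2 3 2 3 2 3 4 3 2 3 2 1 2 1 2 1 2 1 0 1 2 1 0 1 2 1 0]
  -> pairs=19 depth=4 groups=4 -> no
String 4 '{{}{}{}{{}}{{}{{{}}}}{}{}{{}}{}}': depth seq [1 2 1 2 1 2 1 2 3 2 1 2 3 2 3 4 5 4 3 2 1 2 1 2 1 2 3 2 1 2 1 0]
  -> pairs=16 depth=5 groups=1 -> no
String 5 '{{}}{}{{}{{}{{{}}}}}{}{{}{}}{{}}': depth seq [1 2 1 0 1 0 1 2 1 2 3 2 3 4 5 4 3 2 1 0 1 0 1 2 1 2 1 0 1 2 1 0]
  -> pairs=16 depth=5 groups=6 -> no
String 6 '{{{{}}}{}{}{}{}{}{}{}{}{}}{}{}{}{}': depth seq [1 2 3 4 3 2 1 2 1 2 1 2 1 2 1 2 1 2 1 2 1 2 1 2 1 0 1 0 1 0 1 0 1 0]
  -> pairs=17 depth=4 groups=5 -> yes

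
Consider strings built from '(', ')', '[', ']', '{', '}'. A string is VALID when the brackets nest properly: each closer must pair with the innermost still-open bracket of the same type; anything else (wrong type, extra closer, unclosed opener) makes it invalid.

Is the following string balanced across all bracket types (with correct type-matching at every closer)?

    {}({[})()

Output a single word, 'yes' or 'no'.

pos 0: push '{'; stack = {
pos 1: '}' matches '{'; pop; stack = (empty)
pos 2: push '('; stack = (
pos 3: push '{'; stack = ({
pos 4: push '['; stack = ({[
pos 5: saw closer '}' but top of stack is '[' (expected ']') → INVALID
Verdict: type mismatch at position 5: '}' closes '[' → no

Answer: no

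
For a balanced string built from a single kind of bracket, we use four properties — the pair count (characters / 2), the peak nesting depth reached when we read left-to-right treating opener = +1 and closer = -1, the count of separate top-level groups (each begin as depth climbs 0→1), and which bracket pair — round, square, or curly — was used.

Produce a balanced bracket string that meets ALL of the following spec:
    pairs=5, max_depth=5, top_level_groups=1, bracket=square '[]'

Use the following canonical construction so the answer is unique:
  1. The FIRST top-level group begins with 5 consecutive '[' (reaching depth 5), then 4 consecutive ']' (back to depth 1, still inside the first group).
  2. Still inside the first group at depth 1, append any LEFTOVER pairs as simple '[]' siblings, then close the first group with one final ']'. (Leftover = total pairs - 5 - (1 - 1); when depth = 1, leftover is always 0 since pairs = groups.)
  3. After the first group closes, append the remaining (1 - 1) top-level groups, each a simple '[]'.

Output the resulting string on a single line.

Answer: [[[[[]]]]]

Derivation:
Spec: pairs=5 depth=5 groups=1
Leftover pairs = 5 - 5 - (1-1) = 0
First group: deep chain of depth 5 + 0 sibling pairs
Remaining 0 groups: simple '[]' each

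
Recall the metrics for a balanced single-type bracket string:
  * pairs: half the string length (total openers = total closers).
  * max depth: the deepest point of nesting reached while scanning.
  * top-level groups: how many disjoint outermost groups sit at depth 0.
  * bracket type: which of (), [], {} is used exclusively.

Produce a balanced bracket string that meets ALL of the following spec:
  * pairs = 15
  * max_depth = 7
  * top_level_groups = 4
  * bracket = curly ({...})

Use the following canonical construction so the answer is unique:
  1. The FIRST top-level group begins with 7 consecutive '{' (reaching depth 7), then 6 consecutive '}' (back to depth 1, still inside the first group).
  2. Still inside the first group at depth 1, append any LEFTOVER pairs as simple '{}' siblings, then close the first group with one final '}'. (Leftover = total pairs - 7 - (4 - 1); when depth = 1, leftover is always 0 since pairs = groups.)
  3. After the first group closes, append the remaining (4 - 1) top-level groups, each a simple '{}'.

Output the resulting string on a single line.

Spec: pairs=15 depth=7 groups=4
Leftover pairs = 15 - 7 - (4-1) = 5
First group: deep chain of depth 7 + 5 sibling pairs
Remaining 3 groups: simple '{}' each

Answer: {{{{{{{}}}}}}{}{}{}{}{}}{}{}{}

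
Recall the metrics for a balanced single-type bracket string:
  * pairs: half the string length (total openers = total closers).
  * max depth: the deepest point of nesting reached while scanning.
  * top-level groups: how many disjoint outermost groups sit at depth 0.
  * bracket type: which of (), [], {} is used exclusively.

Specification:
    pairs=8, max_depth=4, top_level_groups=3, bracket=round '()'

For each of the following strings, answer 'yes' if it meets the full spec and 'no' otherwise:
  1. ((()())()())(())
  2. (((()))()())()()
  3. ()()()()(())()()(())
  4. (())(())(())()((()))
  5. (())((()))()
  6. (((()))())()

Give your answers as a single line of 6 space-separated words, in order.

Answer: no yes no no no no

Derivation:
String 1 '((()())()())(())': depth seq [1 2 3 2 3 2 1 2 1 2 1 0 1 2 1 0]
  -> pairs=8 depth=3 groups=2 -> no
String 2 '(((()))()())()()': depth seq [1 2 3 4 3 2 1 2 1 2 1 0 1 0 1 0]
  -> pairs=8 depth=4 groups=3 -> yes
String 3 '()()()()(())()()(())': depth seq [1 0 1 0 1 0 1 0 1 2 1 0 1 0 1 0 1 2 1 0]
  -> pairs=10 depth=2 groups=8 -> no
String 4 '(())(())(())()((()))': depth seq [1 2 1 0 1 2 1 0 1 2 1 0 1 0 1 2 3 2 1 0]
  -> pairs=10 depth=3 groups=5 -> no
String 5 '(())((()))()': depth seq [1 2 1 0 1 2 3 2 1 0 1 0]
  -> pairs=6 depth=3 groups=3 -> no
String 6 '(((()))())()': depth seq [1 2 3 4 3 2 1 2 1 0 1 0]
  -> pairs=6 depth=4 groups=2 -> no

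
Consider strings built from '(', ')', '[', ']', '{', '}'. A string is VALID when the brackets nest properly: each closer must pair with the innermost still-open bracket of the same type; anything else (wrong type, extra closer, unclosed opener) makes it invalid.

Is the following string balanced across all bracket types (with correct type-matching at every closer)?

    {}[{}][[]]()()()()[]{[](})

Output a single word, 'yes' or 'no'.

Answer: no

Derivation:
pos 0: push '{'; stack = {
pos 1: '}' matches '{'; pop; stack = (empty)
pos 2: push '['; stack = [
pos 3: push '{'; stack = [{
pos 4: '}' matches '{'; pop; stack = [
pos 5: ']' matches '['; pop; stack = (empty)
pos 6: push '['; stack = [
pos 7: push '['; stack = [[
pos 8: ']' matches '['; pop; stack = [
pos 9: ']' matches '['; pop; stack = (empty)
pos 10: push '('; stack = (
pos 11: ')' matches '('; pop; stack = (empty)
pos 12: push '('; stack = (
pos 13: ')' matches '('; pop; stack = (empty)
pos 14: push '('; stack = (
pos 15: ')' matches '('; pop; stack = (empty)
pos 16: push '('; stack = (
pos 17: ')' matches '('; pop; stack = (empty)
pos 18: push '['; stack = [
pos 19: ']' matches '['; pop; stack = (empty)
pos 20: push '{'; stack = {
pos 21: push '['; stack = {[
pos 22: ']' matches '['; pop; stack = {
pos 23: push '('; stack = {(
pos 24: saw closer '}' but top of stack is '(' (expected ')') → INVALID
Verdict: type mismatch at position 24: '}' closes '(' → no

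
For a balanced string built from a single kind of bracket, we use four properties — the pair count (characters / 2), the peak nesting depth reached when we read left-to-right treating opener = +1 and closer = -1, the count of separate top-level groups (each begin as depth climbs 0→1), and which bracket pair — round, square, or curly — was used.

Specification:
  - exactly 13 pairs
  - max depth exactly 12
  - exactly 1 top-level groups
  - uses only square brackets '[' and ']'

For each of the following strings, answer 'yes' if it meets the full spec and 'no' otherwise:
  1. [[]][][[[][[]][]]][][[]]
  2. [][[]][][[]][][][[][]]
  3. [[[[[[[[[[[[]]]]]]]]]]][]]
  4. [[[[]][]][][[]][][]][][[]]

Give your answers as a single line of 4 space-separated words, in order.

Answer: no no yes no

Derivation:
String 1 '[[]][][[[][[]][]]][][[]]': depth seq [1 2 1 0 1 0 1 2 3 2 3 4 3 2 3 2 1 0 1 0 1 2 1 0]
  -> pairs=12 depth=4 groups=5 -> no
String 2 '[][[]][][[]][][][[][]]': depth seq [1 0 1 2 1 0 1 0 1 2 1 0 1 0 1 0 1 2 1 2 1 0]
  -> pairs=11 depth=2 groups=7 -> no
String 3 '[[[[[[[[[[[[]]]]]]]]]]][]]': depth seq [1 2 3 4 5 6 7 8 9 10 11 12 11 10 9 8 7 6 5 4 3 2 1 2 1 0]
  -> pairs=13 depth=12 groups=1 -> yes
String 4 '[[[[]][]][][[]][][]][][[]]': depth seq [1 2 3 4 3 2 3 2 1 2 1 2 3 2 1 2 1 2 1 0 1 0 1 2 1 0]
  -> pairs=13 depth=4 groups=3 -> no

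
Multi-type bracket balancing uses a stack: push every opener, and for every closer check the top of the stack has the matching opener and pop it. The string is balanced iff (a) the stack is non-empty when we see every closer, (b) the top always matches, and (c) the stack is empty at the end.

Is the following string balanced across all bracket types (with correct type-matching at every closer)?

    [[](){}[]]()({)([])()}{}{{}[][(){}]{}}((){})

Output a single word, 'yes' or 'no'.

pos 0: push '['; stack = [
pos 1: push '['; stack = [[
pos 2: ']' matches '['; pop; stack = [
pos 3: push '('; stack = [(
pos 4: ')' matches '('; pop; stack = [
pos 5: push '{'; stack = [{
pos 6: '}' matches '{'; pop; stack = [
pos 7: push '['; stack = [[
pos 8: ']' matches '['; pop; stack = [
pos 9: ']' matches '['; pop; stack = (empty)
pos 10: push '('; stack = (
pos 11: ')' matches '('; pop; stack = (empty)
pos 12: push '('; stack = (
pos 13: push '{'; stack = ({
pos 14: saw closer ')' but top of stack is '{' (expected '}') → INVALID
Verdict: type mismatch at position 14: ')' closes '{' → no

Answer: no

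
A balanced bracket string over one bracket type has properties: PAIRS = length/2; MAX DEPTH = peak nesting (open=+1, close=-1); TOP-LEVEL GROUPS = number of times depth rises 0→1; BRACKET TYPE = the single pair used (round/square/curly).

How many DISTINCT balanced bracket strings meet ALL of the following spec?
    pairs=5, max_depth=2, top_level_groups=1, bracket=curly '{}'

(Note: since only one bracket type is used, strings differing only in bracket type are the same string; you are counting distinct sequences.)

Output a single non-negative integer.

Spec: pairs=5 depth=2 groups=1
Count(depth <= 2) = 1
Count(depth <= 1) = 0
Count(depth == 2) = 1 - 0 = 1

Answer: 1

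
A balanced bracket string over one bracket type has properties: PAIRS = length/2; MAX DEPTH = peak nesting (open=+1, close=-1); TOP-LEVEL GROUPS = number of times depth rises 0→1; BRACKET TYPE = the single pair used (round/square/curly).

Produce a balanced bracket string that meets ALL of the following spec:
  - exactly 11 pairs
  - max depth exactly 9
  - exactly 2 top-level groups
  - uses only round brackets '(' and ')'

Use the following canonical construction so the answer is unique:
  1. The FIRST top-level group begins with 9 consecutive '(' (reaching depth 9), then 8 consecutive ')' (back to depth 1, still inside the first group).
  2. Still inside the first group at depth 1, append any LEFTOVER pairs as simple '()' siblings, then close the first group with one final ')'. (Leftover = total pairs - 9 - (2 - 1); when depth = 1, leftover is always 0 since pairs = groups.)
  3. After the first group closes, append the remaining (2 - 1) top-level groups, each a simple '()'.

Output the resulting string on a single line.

Spec: pairs=11 depth=9 groups=2
Leftover pairs = 11 - 9 - (2-1) = 1
First group: deep chain of depth 9 + 1 sibling pairs
Remaining 1 groups: simple '()' each

Answer: ((((((((())))))))())()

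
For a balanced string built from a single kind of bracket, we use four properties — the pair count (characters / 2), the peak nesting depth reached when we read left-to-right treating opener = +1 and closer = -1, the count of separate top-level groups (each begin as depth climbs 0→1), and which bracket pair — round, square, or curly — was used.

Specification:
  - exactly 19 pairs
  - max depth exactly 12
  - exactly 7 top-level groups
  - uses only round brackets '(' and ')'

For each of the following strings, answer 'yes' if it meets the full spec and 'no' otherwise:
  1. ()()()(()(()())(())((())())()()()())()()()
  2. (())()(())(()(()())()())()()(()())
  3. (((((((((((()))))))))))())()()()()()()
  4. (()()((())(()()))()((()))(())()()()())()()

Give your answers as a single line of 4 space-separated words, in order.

Answer: no no yes no

Derivation:
String 1 '()()()(()(()())(())((())())()()()())()()()': depth seq [1 0 1 0 1 0 1 2 1 2 3 2 3 2 1 2 3 2 1 2 3 4 3 2 3 2 1 2 1 2 1 2 1 2 1 0 1 0 1 0 1 0]
  -> pairs=21 depth=4 groups=7 -> no
String 2 '(())()(())(()(()())()())()()(()())': depth seq [1 2 1 0 1 0 1 2 1 0 1 2 1 2 3 2 3 2 1 2 1 2 1 0 1 0 1 0 1 2 1 2 1 0]
  -> pairs=17 depth=3 groups=7 -> no
String 3 '(((((((((((()))))))))))())()()()()()()': depth seq [1 2 3 4 5 6 7 8 9 10 11 12 11 10 9 8 7 6 5 4 3 2 1 2 1 0 1 0 1 0 1 0 1 0 1 0 1 0]
  -> pairs=19 depth=12 groups=7 -> yes
String 4 '(()()((())(()()))()((()))(())()()()())()()': depth seq [1 2 1 2 1 2 3 4 3 2 3 4 3 4 3 2 1 2 1 2 3 4 3 2 1 2 3 2 1 2 1 2 1 2 1 2 1 0 1 0 1 0]
  -> pairs=21 depth=4 groups=3 -> no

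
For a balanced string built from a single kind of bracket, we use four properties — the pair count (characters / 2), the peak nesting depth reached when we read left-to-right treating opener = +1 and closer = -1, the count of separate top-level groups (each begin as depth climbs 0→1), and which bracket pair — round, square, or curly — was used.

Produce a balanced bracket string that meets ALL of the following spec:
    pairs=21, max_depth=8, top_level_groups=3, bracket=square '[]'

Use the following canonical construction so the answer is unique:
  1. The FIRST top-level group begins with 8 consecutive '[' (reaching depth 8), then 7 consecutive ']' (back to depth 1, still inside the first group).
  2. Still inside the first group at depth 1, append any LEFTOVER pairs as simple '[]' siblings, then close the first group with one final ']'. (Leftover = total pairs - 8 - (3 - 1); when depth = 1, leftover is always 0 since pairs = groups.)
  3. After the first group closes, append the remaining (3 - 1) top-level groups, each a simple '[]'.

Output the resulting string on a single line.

Spec: pairs=21 depth=8 groups=3
Leftover pairs = 21 - 8 - (3-1) = 11
First group: deep chain of depth 8 + 11 sibling pairs
Remaining 2 groups: simple '[]' each

Answer: [[[[[[[[]]]]]]][][][][][][][][][][][]][][]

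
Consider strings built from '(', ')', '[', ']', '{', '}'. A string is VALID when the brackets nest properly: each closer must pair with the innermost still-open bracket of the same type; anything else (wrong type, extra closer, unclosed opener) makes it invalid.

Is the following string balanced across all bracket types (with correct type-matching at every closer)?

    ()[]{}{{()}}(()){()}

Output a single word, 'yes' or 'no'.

Answer: yes

Derivation:
pos 0: push '('; stack = (
pos 1: ')' matches '('; pop; stack = (empty)
pos 2: push '['; stack = [
pos 3: ']' matches '['; pop; stack = (empty)
pos 4: push '{'; stack = {
pos 5: '}' matches '{'; pop; stack = (empty)
pos 6: push '{'; stack = {
pos 7: push '{'; stack = {{
pos 8: push '('; stack = {{(
pos 9: ')' matches '('; pop; stack = {{
pos 10: '}' matches '{'; pop; stack = {
pos 11: '}' matches '{'; pop; stack = (empty)
pos 12: push '('; stack = (
pos 13: push '('; stack = ((
pos 14: ')' matches '('; pop; stack = (
pos 15: ')' matches '('; pop; stack = (empty)
pos 16: push '{'; stack = {
pos 17: push '('; stack = {(
pos 18: ')' matches '('; pop; stack = {
pos 19: '}' matches '{'; pop; stack = (empty)
end: stack empty → VALID
Verdict: properly nested → yes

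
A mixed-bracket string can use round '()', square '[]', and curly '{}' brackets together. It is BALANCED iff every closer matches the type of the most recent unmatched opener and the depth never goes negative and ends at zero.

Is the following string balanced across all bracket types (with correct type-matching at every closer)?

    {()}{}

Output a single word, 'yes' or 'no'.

pos 0: push '{'; stack = {
pos 1: push '('; stack = {(
pos 2: ')' matches '('; pop; stack = {
pos 3: '}' matches '{'; pop; stack = (empty)
pos 4: push '{'; stack = {
pos 5: '}' matches '{'; pop; stack = (empty)
end: stack empty → VALID
Verdict: properly nested → yes

Answer: yes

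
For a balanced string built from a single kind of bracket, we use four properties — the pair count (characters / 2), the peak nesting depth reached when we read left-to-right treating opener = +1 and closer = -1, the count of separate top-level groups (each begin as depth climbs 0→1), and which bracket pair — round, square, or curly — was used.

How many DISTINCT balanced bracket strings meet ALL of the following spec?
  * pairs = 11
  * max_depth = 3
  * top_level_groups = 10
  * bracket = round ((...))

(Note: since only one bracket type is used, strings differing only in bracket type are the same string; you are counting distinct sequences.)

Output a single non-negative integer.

Spec: pairs=11 depth=3 groups=10
Count(depth <= 3) = 10
Count(depth <= 2) = 10
Count(depth == 3) = 10 - 10 = 0

Answer: 0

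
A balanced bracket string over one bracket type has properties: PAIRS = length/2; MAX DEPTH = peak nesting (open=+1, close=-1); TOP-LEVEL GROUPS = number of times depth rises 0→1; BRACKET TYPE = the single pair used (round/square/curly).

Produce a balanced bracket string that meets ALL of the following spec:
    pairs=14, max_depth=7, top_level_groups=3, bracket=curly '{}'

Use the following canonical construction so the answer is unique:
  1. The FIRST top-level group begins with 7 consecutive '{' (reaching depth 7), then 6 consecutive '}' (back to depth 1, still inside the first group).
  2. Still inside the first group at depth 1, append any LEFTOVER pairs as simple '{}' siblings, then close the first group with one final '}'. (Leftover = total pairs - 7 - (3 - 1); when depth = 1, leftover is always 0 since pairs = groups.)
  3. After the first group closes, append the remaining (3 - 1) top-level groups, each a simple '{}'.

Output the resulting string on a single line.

Answer: {{{{{{{}}}}}}{}{}{}{}{}}{}{}

Derivation:
Spec: pairs=14 depth=7 groups=3
Leftover pairs = 14 - 7 - (3-1) = 5
First group: deep chain of depth 7 + 5 sibling pairs
Remaining 2 groups: simple '{}' each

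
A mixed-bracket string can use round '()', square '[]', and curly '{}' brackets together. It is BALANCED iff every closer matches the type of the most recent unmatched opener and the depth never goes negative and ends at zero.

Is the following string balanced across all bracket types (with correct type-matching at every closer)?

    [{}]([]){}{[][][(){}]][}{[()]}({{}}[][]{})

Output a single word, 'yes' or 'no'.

Answer: no

Derivation:
pos 0: push '['; stack = [
pos 1: push '{'; stack = [{
pos 2: '}' matches '{'; pop; stack = [
pos 3: ']' matches '['; pop; stack = (empty)
pos 4: push '('; stack = (
pos 5: push '['; stack = ([
pos 6: ']' matches '['; pop; stack = (
pos 7: ')' matches '('; pop; stack = (empty)
pos 8: push '{'; stack = {
pos 9: '}' matches '{'; pop; stack = (empty)
pos 10: push '{'; stack = {
pos 11: push '['; stack = {[
pos 12: ']' matches '['; pop; stack = {
pos 13: push '['; stack = {[
pos 14: ']' matches '['; pop; stack = {
pos 15: push '['; stack = {[
pos 16: push '('; stack = {[(
pos 17: ')' matches '('; pop; stack = {[
pos 18: push '{'; stack = {[{
pos 19: '}' matches '{'; pop; stack = {[
pos 20: ']' matches '['; pop; stack = {
pos 21: saw closer ']' but top of stack is '{' (expected '}') → INVALID
Verdict: type mismatch at position 21: ']' closes '{' → no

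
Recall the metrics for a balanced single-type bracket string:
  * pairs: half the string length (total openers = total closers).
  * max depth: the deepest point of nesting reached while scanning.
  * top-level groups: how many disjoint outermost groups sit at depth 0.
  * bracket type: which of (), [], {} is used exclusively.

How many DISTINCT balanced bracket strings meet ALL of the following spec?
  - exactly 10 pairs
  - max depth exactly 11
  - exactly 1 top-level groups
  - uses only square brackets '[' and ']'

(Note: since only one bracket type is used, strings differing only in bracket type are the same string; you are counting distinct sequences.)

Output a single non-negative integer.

Answer: 0

Derivation:
Spec: pairs=10 depth=11 groups=1
Count(depth <= 11) = 4862
Count(depth <= 10) = 4862
Count(depth == 11) = 4862 - 4862 = 0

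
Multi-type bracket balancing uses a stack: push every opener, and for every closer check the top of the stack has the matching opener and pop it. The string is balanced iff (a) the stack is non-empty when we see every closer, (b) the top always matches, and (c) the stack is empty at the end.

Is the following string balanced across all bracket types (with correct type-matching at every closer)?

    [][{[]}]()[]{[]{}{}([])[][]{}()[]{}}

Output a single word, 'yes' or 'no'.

pos 0: push '['; stack = [
pos 1: ']' matches '['; pop; stack = (empty)
pos 2: push '['; stack = [
pos 3: push '{'; stack = [{
pos 4: push '['; stack = [{[
pos 5: ']' matches '['; pop; stack = [{
pos 6: '}' matches '{'; pop; stack = [
pos 7: ']' matches '['; pop; stack = (empty)
pos 8: push '('; stack = (
pos 9: ')' matches '('; pop; stack = (empty)
pos 10: push '['; stack = [
pos 11: ']' matches '['; pop; stack = (empty)
pos 12: push '{'; stack = {
pos 13: push '['; stack = {[
pos 14: ']' matches '['; pop; stack = {
pos 15: push '{'; stack = {{
pos 16: '}' matches '{'; pop; stack = {
pos 17: push '{'; stack = {{
pos 18: '}' matches '{'; pop; stack = {
pos 19: push '('; stack = {(
pos 20: push '['; stack = {([
pos 21: ']' matches '['; pop; stack = {(
pos 22: ')' matches '('; pop; stack = {
pos 23: push '['; stack = {[
pos 24: ']' matches '['; pop; stack = {
pos 25: push '['; stack = {[
pos 26: ']' matches '['; pop; stack = {
pos 27: push '{'; stack = {{
pos 28: '}' matches '{'; pop; stack = {
pos 29: push '('; stack = {(
pos 30: ')' matches '('; pop; stack = {
pos 31: push '['; stack = {[
pos 32: ']' matches '['; pop; stack = {
pos 33: push '{'; stack = {{
pos 34: '}' matches '{'; pop; stack = {
pos 35: '}' matches '{'; pop; stack = (empty)
end: stack empty → VALID
Verdict: properly nested → yes

Answer: yes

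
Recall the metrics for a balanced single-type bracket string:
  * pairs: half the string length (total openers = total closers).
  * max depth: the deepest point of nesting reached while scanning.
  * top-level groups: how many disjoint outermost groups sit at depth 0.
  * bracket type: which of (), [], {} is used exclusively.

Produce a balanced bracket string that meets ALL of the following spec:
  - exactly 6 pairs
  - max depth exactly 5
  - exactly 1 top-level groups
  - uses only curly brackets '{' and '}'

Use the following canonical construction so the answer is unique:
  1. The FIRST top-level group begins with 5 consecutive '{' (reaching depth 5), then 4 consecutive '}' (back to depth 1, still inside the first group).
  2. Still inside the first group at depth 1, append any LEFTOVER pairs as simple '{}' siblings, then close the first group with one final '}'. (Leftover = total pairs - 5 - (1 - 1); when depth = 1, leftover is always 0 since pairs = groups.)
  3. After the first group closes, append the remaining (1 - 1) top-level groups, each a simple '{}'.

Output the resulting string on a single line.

Spec: pairs=6 depth=5 groups=1
Leftover pairs = 6 - 5 - (1-1) = 1
First group: deep chain of depth 5 + 1 sibling pairs
Remaining 0 groups: simple '{}' each

Answer: {{{{{}}}}{}}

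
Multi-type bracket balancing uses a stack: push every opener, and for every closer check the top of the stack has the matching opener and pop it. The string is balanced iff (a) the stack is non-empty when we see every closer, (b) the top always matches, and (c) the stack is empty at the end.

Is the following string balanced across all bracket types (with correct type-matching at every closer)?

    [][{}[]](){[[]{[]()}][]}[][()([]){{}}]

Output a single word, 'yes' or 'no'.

Answer: yes

Derivation:
pos 0: push '['; stack = [
pos 1: ']' matches '['; pop; stack = (empty)
pos 2: push '['; stack = [
pos 3: push '{'; stack = [{
pos 4: '}' matches '{'; pop; stack = [
pos 5: push '['; stack = [[
pos 6: ']' matches '['; pop; stack = [
pos 7: ']' matches '['; pop; stack = (empty)
pos 8: push '('; stack = (
pos 9: ')' matches '('; pop; stack = (empty)
pos 10: push '{'; stack = {
pos 11: push '['; stack = {[
pos 12: push '['; stack = {[[
pos 13: ']' matches '['; pop; stack = {[
pos 14: push '{'; stack = {[{
pos 15: push '['; stack = {[{[
pos 16: ']' matches '['; pop; stack = {[{
pos 17: push '('; stack = {[{(
pos 18: ')' matches '('; pop; stack = {[{
pos 19: '}' matches '{'; pop; stack = {[
pos 20: ']' matches '['; pop; stack = {
pos 21: push '['; stack = {[
pos 22: ']' matches '['; pop; stack = {
pos 23: '}' matches '{'; pop; stack = (empty)
pos 24: push '['; stack = [
pos 25: ']' matches '['; pop; stack = (empty)
pos 26: push '['; stack = [
pos 27: push '('; stack = [(
pos 28: ')' matches '('; pop; stack = [
pos 29: push '('; stack = [(
pos 30: push '['; stack = [([
pos 31: ']' matches '['; pop; stack = [(
pos 32: ')' matches '('; pop; stack = [
pos 33: push '{'; stack = [{
pos 34: push '{'; stack = [{{
pos 35: '}' matches '{'; pop; stack = [{
pos 36: '}' matches '{'; pop; stack = [
pos 37: ']' matches '['; pop; stack = (empty)
end: stack empty → VALID
Verdict: properly nested → yes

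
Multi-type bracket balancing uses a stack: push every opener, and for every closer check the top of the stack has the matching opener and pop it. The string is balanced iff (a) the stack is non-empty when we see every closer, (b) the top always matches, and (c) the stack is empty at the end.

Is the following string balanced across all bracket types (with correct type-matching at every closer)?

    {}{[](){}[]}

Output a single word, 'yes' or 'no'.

pos 0: push '{'; stack = {
pos 1: '}' matches '{'; pop; stack = (empty)
pos 2: push '{'; stack = {
pos 3: push '['; stack = {[
pos 4: ']' matches '['; pop; stack = {
pos 5: push '('; stack = {(
pos 6: ')' matches '('; pop; stack = {
pos 7: push '{'; stack = {{
pos 8: '}' matches '{'; pop; stack = {
pos 9: push '['; stack = {[
pos 10: ']' matches '['; pop; stack = {
pos 11: '}' matches '{'; pop; stack = (empty)
end: stack empty → VALID
Verdict: properly nested → yes

Answer: yes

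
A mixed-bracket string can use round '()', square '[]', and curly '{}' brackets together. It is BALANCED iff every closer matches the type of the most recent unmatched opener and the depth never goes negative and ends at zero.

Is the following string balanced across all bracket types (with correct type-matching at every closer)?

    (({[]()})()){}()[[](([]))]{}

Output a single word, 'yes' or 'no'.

Answer: yes

Derivation:
pos 0: push '('; stack = (
pos 1: push '('; stack = ((
pos 2: push '{'; stack = (({
pos 3: push '['; stack = (({[
pos 4: ']' matches '['; pop; stack = (({
pos 5: push '('; stack = (({(
pos 6: ')' matches '('; pop; stack = (({
pos 7: '}' matches '{'; pop; stack = ((
pos 8: ')' matches '('; pop; stack = (
pos 9: push '('; stack = ((
pos 10: ')' matches '('; pop; stack = (
pos 11: ')' matches '('; pop; stack = (empty)
pos 12: push '{'; stack = {
pos 13: '}' matches '{'; pop; stack = (empty)
pos 14: push '('; stack = (
pos 15: ')' matches '('; pop; stack = (empty)
pos 16: push '['; stack = [
pos 17: push '['; stack = [[
pos 18: ']' matches '['; pop; stack = [
pos 19: push '('; stack = [(
pos 20: push '('; stack = [((
pos 21: push '['; stack = [(([
pos 22: ']' matches '['; pop; stack = [((
pos 23: ')' matches '('; pop; stack = [(
pos 24: ')' matches '('; pop; stack = [
pos 25: ']' matches '['; pop; stack = (empty)
pos 26: push '{'; stack = {
pos 27: '}' matches '{'; pop; stack = (empty)
end: stack empty → VALID
Verdict: properly nested → yes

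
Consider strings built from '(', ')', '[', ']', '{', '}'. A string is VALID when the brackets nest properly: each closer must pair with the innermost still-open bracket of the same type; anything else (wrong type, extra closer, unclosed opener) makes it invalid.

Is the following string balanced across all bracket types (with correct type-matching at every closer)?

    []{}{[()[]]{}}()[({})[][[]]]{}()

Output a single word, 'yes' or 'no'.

pos 0: push '['; stack = [
pos 1: ']' matches '['; pop; stack = (empty)
pos 2: push '{'; stack = {
pos 3: '}' matches '{'; pop; stack = (empty)
pos 4: push '{'; stack = {
pos 5: push '['; stack = {[
pos 6: push '('; stack = {[(
pos 7: ')' matches '('; pop; stack = {[
pos 8: push '['; stack = {[[
pos 9: ']' matches '['; pop; stack = {[
pos 10: ']' matches '['; pop; stack = {
pos 11: push '{'; stack = {{
pos 12: '}' matches '{'; pop; stack = {
pos 13: '}' matches '{'; pop; stack = (empty)
pos 14: push '('; stack = (
pos 15: ')' matches '('; pop; stack = (empty)
pos 16: push '['; stack = [
pos 17: push '('; stack = [(
pos 18: push '{'; stack = [({
pos 19: '}' matches '{'; pop; stack = [(
pos 20: ')' matches '('; pop; stack = [
pos 21: push '['; stack = [[
pos 22: ']' matches '['; pop; stack = [
pos 23: push '['; stack = [[
pos 24: push '['; stack = [[[
pos 25: ']' matches '['; pop; stack = [[
pos 26: ']' matches '['; pop; stack = [
pos 27: ']' matches '['; pop; stack = (empty)
pos 28: push '{'; stack = {
pos 29: '}' matches '{'; pop; stack = (empty)
pos 30: push '('; stack = (
pos 31: ')' matches '('; pop; stack = (empty)
end: stack empty → VALID
Verdict: properly nested → yes

Answer: yes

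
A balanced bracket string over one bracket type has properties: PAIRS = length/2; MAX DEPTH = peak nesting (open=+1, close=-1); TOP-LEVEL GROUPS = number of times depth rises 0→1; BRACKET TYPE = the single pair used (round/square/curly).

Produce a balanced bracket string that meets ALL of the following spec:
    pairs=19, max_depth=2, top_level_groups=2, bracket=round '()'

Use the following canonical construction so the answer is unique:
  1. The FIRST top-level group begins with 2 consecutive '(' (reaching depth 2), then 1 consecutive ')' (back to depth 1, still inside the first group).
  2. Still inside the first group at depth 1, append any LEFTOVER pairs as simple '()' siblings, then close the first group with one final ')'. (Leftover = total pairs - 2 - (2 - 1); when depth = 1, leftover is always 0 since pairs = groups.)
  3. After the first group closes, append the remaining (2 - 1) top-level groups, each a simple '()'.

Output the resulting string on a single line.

Answer: (()()()()()()()()()()()()()()()()())()

Derivation:
Spec: pairs=19 depth=2 groups=2
Leftover pairs = 19 - 2 - (2-1) = 16
First group: deep chain of depth 2 + 16 sibling pairs
Remaining 1 groups: simple '()' each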